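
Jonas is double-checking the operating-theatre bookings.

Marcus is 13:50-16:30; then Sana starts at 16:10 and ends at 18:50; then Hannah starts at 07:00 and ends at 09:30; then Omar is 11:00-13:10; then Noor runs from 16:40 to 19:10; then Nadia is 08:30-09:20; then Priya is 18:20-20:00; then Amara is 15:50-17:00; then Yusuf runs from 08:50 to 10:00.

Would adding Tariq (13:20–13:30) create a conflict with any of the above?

No — it doesn't clash with anything

Hannah: ends 09:30 at or before Tariq starts 13:20 → clear.
Nadia: ends 09:20 at or before Tariq starts 13:20 → clear.
Yusuf: ends 10:00 at or before Tariq starts 13:20 → clear.
Omar: ends 13:10 at or before Tariq starts 13:20 → clear.
Marcus: starts 13:50 at or after Tariq ends 13:30 → clear.
Amara: starts 15:50 at or after Tariq ends 13:30 → clear.
Sana: starts 16:10 at or after Tariq ends 13:30 → clear.
Noor: starts 16:40 at or after Tariq ends 13:30 → clear.
Priya: starts 18:20 at or after Tariq ends 13:30 → clear.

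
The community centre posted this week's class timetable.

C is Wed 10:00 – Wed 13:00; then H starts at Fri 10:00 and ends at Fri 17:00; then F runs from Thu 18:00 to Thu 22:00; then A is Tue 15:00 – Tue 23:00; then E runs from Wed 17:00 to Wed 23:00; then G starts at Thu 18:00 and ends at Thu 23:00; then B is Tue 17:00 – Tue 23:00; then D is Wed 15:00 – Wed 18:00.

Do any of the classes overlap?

Check each pair: they overlap iff neither finishes before the other starts.
Sorted by start: A, B, C, D, E, F, G, H.
B starts before A ends → A and B overlap.
That's a conflict, so the schedule is not conflict-free.

Yes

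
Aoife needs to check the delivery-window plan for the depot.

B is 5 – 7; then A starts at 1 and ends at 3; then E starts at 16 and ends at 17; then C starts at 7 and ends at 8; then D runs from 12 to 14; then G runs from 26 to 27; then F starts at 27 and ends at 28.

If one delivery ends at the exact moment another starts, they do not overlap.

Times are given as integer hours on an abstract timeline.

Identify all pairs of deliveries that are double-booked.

Check each pair: they overlap iff neither finishes before the other starts.
Sorted by start: A, B, C, D, E, G, F.
B starts after A ends; A is clear from here.
C starts exactly when B ends (back-to-back, no overlap); B is clear from here.
D starts after C ends; C is clear from here.
E starts after D ends; D is clear from here.
G starts after E ends; E is clear from here.
F starts exactly when G ends (back-to-back, no overlap).

no overlapping pairs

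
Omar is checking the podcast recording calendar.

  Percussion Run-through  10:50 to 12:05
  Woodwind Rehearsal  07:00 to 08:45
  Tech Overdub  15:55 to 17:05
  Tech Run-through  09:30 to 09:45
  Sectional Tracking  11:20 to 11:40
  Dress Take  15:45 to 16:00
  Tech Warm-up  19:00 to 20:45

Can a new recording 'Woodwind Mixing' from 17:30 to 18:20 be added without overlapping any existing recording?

Yes — the slot is free

Woodwind Rehearsal: ends 08:45 at or before Woodwind Mixing starts 17:30 → clear.
Tech Run-through: ends 09:45 at or before Woodwind Mixing starts 17:30 → clear.
Percussion Run-through: ends 12:05 at or before Woodwind Mixing starts 17:30 → clear.
Sectional Tracking: ends 11:40 at or before Woodwind Mixing starts 17:30 → clear.
Dress Take: ends 16:00 at or before Woodwind Mixing starts 17:30 → clear.
Tech Overdub: ends 17:05 at or before Woodwind Mixing starts 17:30 → clear.
Tech Warm-up: starts 19:00 at or after Woodwind Mixing ends 18:20 → clear.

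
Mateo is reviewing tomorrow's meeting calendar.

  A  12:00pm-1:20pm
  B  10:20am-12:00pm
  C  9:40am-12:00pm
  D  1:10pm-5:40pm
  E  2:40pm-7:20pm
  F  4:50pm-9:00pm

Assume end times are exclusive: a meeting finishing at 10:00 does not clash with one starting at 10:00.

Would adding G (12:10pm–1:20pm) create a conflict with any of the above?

Yes — it overlaps A, D

C: ends 12:00pm at or before G starts 12:10pm → clear.
B: ends 12:00pm at or before G starts 12:10pm → clear.
A: starts 12:00pm before G ends 1:20pm, and ends 1:20pm after G starts 12:10pm → overlap.
D: starts 1:10pm before G ends 1:20pm, and ends 5:40pm after G starts 12:10pm → overlap.
E: starts 2:40pm at or after G ends 1:20pm → clear.
F: starts 4:50pm at or after G ends 1:20pm → clear.
G overlaps A, D.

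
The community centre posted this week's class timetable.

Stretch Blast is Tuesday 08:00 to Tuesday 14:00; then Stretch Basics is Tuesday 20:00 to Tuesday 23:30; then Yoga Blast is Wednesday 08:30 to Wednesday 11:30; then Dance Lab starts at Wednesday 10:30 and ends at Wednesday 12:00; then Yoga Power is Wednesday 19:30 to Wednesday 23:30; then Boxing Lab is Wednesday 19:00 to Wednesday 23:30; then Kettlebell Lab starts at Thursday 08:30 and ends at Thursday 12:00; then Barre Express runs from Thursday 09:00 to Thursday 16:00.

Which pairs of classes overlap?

Barre Express & Kettlebell Lab, Boxing Lab & Yoga Power, Dance Lab & Yoga Blast

Sorted by start: Stretch Blast, Stretch Basics, Yoga Blast, Dance Lab, Boxing Lab, Yoga Power, Kettlebell Lab, Barre Express.
Stretch Basics starts after Stretch Blast ends, so nothing later overlaps Stretch Blast either.
Yoga Blast starts after Stretch Basics ends, so nothing later overlaps Stretch Basics either.
Dance Lab starts before Yoga Blast ends → Yoga Blast and Dance Lab overlap.
Boxing Lab starts after Yoga Blast ends, so nothing later overlaps Yoga Blast either.
Boxing Lab starts after Dance Lab ends, so nothing later overlaps Dance Lab either.
Yoga Power starts before Boxing Lab ends → Boxing Lab and Yoga Power overlap.
Kettlebell Lab starts after Boxing Lab ends, so nothing later overlaps Boxing Lab either.
Kettlebell Lab starts after Yoga Power ends, so nothing later overlaps Yoga Power either.
Barre Express starts before Kettlebell Lab ends → Kettlebell Lab and Barre Express overlap.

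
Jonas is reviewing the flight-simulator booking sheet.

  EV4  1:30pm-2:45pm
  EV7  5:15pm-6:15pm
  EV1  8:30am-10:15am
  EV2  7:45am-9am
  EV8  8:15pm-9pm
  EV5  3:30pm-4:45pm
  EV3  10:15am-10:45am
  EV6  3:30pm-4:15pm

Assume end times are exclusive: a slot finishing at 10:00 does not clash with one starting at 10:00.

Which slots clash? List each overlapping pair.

Two intervals overlap when each starts before the other ends.
Sorted by start: EV2, EV1, EV3, EV4, EV5, EV6, EV7, EV8.
EV1 starts before EV2 ends → EV2 and EV1 overlap.
EV3 starts after EV2 ends, so nothing later overlaps EV2 either.
EV3 starts exactly when EV1 ends (back-to-back, no overlap), so nothing later overlaps EV1 either.
EV4 starts after EV3 ends, so nothing later overlaps EV3 either.
EV5 starts after EV4 ends, so nothing later overlaps EV4 either.
EV6 starts before EV5 ends → EV5 and EV6 overlap.
EV7 starts after EV5 ends, so nothing later overlaps EV5 either.
EV7 starts after EV6 ends, so nothing later overlaps EV6 either.
EV8 starts after EV7 ends.

EV1 & EV2, EV5 & EV6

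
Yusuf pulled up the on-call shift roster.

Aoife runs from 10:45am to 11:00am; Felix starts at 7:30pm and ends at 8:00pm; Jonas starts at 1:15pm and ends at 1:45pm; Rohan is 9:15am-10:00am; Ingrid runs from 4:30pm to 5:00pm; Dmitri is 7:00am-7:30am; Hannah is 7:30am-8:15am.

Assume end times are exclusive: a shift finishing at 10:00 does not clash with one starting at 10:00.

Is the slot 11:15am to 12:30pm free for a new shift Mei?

Dmitri: ends 7:30am at or before Mei starts 11:15am → clear.
Hannah: ends 8:15am at or before Mei starts 11:15am → clear.
Rohan: ends 10:00am at or before Mei starts 11:15am → clear.
Aoife: ends 11:00am at or before Mei starts 11:15am → clear.
Jonas: starts 1:15pm at or after Mei ends 12:30pm → clear.
Ingrid: starts 4:30pm at or after Mei ends 12:30pm → clear.
Felix: starts 7:30pm at or after Mei ends 12:30pm → clear.

Yes — the slot is free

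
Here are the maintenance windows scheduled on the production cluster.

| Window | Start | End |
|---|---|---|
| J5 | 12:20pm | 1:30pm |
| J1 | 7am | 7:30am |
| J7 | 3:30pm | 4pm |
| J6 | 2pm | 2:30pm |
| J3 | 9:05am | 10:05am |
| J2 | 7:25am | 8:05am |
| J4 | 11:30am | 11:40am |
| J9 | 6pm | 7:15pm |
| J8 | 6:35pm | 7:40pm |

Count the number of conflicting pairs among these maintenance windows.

Sorted by start: J1, J2, J3, J4, J5, J6, J7, J9, J8.
J2 starts before J1 ends → J1 and J2 overlap.
J3 starts after J1 ends, so J1 has no further overlaps.
J3 starts after J2 ends, so J2 has no further overlaps.
J4 starts after J3 ends, so J3 has no further overlaps.
J5 starts after J4 ends, so J4 has no further overlaps.
J6 starts after J5 ends, so J5 has no further overlaps.
J7 starts after J6 ends, so J6 has no further overlaps.
J9 starts after J7 ends, so J7 has no further overlaps.
J8 starts before J9 ends → J9 and J8 overlap.
Overlapping pairs: J1 & J2, J8 & J9 — 2 in total.

2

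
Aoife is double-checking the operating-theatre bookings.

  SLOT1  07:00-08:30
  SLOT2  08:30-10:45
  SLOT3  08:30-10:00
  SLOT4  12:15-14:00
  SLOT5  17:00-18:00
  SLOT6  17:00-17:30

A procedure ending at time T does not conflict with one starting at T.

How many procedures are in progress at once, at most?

Sort all start/end points and keep a running count:
07:00 start SLOT1 → 1
08:30 end SLOT1 → 0
08:30 start SLOT2 → 1
08:30 start SLOT3 → 2
10:00 end SLOT3 → 1
10:45 end SLOT2 → 0
12:15 start SLOT4 → 1
14:00 end SLOT4 → 0
17:00 start SLOT5 → 1
17:00 start SLOT6 → 2
17:30 end SLOT6 → 1
18:00 end SLOT5 → 0
Peak is 2, at 08:30 (SLOT2, SLOT3).

2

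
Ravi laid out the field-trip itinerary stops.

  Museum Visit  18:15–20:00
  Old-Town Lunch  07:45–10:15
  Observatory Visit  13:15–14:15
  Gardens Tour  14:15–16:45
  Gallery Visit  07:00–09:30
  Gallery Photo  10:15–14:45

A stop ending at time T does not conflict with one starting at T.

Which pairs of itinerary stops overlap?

Sorted by start: Gallery Visit, Old-Town Lunch, Gallery Photo, Observatory Visit, Gardens Tour, Museum Visit.
Old-Town Lunch starts before Gallery Visit ends → Gallery Visit and Old-Town Lunch overlap.
Gallery Photo starts after Gallery Visit ends, so nothing later overlaps Gallery Visit either.
Gallery Photo starts exactly when Old-Town Lunch ends (back-to-back, no overlap), so nothing later overlaps Old-Town Lunch either.
Observatory Visit starts before Gallery Photo ends → Gallery Photo and Observatory Visit overlap.
Gardens Tour starts before Gallery Photo ends → Gallery Photo and Gardens Tour overlap.
Museum Visit starts after Gallery Photo ends.
Gardens Tour starts exactly when Observatory Visit ends (back-to-back, no overlap), so nothing later overlaps Observatory Visit either.
Museum Visit starts after Gardens Tour ends.

Gallery Photo & Gardens Tour, Gallery Photo & Observatory Visit, Gallery Visit & Old-Town Lunch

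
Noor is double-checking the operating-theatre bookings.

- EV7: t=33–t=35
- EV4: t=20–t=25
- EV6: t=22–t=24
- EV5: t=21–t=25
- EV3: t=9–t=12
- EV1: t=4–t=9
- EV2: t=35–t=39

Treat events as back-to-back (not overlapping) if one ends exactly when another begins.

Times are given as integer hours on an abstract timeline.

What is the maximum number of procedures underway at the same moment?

3

Walk through starts and ends in time order (an end at T is processed before a start at T):
t=4 start EV1 → 1
t=9 end EV1 → 0
t=9 start EV3 → 1
t=12 end EV3 → 0
t=20 start EV4 → 1
t=21 start EV5 → 2
t=22 start EV6 → 3
t=24 end EV6 → 2
t=25 end EV4 → 1
t=25 end EV5 → 0
t=33 start EV7 → 1
t=35 end EV7 → 0
t=35 start EV2 → 1
t=39 end EV2 → 0
Peak is 3, at t=22 (EV4, EV5, EV6).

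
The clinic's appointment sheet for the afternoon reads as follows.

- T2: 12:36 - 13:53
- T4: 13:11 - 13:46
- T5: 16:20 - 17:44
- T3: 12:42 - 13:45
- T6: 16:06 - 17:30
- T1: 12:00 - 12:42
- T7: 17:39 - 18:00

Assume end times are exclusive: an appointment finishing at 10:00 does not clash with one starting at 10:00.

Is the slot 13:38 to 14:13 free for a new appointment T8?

T1: ends 12:42 at or before T8 starts 13:38 → clear.
T2: starts 12:36 before T8 ends 14:13, and ends 13:53 after T8 starts 13:38 → overlap.
T3: starts 12:42 before T8 ends 14:13, and ends 13:45 after T8 starts 13:38 → overlap.
T4: starts 13:11 before T8 ends 14:13, and ends 13:46 after T8 starts 13:38 → overlap.
T6: starts 16:06 at or after T8 ends 14:13 → clear.
T5: starts 16:20 at or after T8 ends 14:13 → clear.
T7: starts 17:39 at or after T8 ends 14:13 → clear.
T8 overlaps T2, T3, T4.

No — it overlaps T2, T3, T4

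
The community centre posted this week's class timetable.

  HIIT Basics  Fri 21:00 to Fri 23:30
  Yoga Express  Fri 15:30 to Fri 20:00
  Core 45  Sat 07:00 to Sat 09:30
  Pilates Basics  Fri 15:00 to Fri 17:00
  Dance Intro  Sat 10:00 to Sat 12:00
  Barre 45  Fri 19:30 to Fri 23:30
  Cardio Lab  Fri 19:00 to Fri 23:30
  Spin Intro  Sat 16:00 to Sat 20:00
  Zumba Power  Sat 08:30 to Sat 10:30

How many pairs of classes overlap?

Two intervals overlap when each starts before the other ends.
Sorted by start: Pilates Basics, Yoga Express, Cardio Lab, Barre 45, HIIT Basics, Core 45, Zumba Power, Dance Intro, Spin Intro.
Yoga Express starts before Pilates Basics ends → Pilates Basics and Yoga Express overlap.
Cardio Lab starts after Pilates Basics ends — done with Pilates Basics.
Cardio Lab starts before Yoga Express ends → Yoga Express and Cardio Lab overlap.
Barre 45 starts before Yoga Express ends → Yoga Express and Barre 45 overlap.
HIIT Basics starts after Yoga Express ends — done with Yoga Express.
Barre 45 starts before Cardio Lab ends → Cardio Lab and Barre 45 overlap.
HIIT Basics starts before Cardio Lab ends → Cardio Lab and HIIT Basics overlap.
Core 45 starts after Cardio Lab ends — done with Cardio Lab.
HIIT Basics starts before Barre 45 ends → Barre 45 and HIIT Basics overlap.
Core 45 starts after Barre 45 ends — done with Barre 45.
Core 45 starts after HIIT Basics ends — done with HIIT Basics.
Zumba Power starts before Core 45 ends → Core 45 and Zumba Power overlap.
Dance Intro starts after Core 45 ends — done with Core 45.
Dance Intro starts before Zumba Power ends → Zumba Power and Dance Intro overlap.
Spin Intro starts after Zumba Power ends.
Spin Intro starts after Dance Intro ends.
Overlapping pairs: Barre 45 & Cardio Lab, Barre 45 & HIIT Basics, Barre 45 & Yoga Express, Cardio Lab & HIIT Basics, Cardio Lab & Yoga Express, Core 45 & Zumba Power, Dance Intro & Zumba Power, Pilates Basics & Yoga Express — 8 in total.

8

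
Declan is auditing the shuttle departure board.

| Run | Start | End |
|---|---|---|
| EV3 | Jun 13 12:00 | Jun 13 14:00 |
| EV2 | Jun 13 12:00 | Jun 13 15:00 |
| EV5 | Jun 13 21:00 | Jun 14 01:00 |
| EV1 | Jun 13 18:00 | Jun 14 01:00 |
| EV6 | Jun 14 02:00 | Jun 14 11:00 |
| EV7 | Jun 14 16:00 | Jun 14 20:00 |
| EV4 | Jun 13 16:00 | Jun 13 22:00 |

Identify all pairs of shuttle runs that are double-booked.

EV1 & EV4, EV1 & EV5, EV2 & EV3, EV4 & EV5

Sorted by start: EV2, EV3, EV4, EV1, EV5, EV6, EV7.
EV3 starts before EV2 ends → EV2 and EV3 overlap.
EV4 starts after EV2 ends, so EV2 has no further overlaps.
EV4 starts after EV3 ends, so EV3 has no further overlaps.
EV1 starts before EV4 ends → EV4 and EV1 overlap.
EV5 starts before EV4 ends → EV4 and EV5 overlap.
EV6 starts after EV4 ends, so EV4 has no further overlaps.
EV5 starts before EV1 ends → EV1 and EV5 overlap.
EV6 starts after EV1 ends, so EV1 has no further overlaps.
EV6 starts after EV5 ends, so EV5 has no further overlaps.
EV7 starts after EV6 ends.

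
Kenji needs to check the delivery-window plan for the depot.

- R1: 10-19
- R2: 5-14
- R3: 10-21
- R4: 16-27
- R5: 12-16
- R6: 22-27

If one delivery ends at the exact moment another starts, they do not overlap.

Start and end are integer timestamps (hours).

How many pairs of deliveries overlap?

9

Sorted by start: R2, R1, R3, R5, R4, R6.
R1 starts before R2 ends → R2 and R1 overlap.
R3 starts before R2 ends → R2 and R3 overlap.
R5 starts before R2 ends → R2 and R5 overlap.
R4 starts after R2 ends, so R2 has no further overlaps.
R3 starts before R1 ends → R1 and R3 overlap.
R5 starts before R1 ends → R1 and R5 overlap.
R4 starts before R1 ends → R1 and R4 overlap.
R6 starts after R1 ends.
R5 starts before R3 ends → R3 and R5 overlap.
R4 starts before R3 ends → R3 and R4 overlap.
R6 starts after R3 ends.
R4 starts exactly when R5 ends (back-to-back, no overlap), so R5 has no further overlaps.
R6 starts before R4 ends → R4 and R6 overlap.
Overlapping pairs: R1 & R2, R1 & R3, R1 & R4, R1 & R5, R2 & R3, R2 & R5, R3 & R4, R3 & R5, R4 & R6 — 9 in total.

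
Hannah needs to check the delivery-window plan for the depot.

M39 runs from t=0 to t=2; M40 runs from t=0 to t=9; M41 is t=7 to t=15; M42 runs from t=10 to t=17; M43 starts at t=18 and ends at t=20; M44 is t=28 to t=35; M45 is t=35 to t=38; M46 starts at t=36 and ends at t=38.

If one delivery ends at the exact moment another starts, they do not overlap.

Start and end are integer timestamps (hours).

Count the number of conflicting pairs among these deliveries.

4

Sorted by start: M39, M40, M41, M42, M43, M44, M45, M46.
M40 starts before M39 ends → M39 and M40 overlap.
M41 starts after M39 ends; M39 is clear from here.
M41 starts before M40 ends → M40 and M41 overlap.
M42 starts after M40 ends; M40 is clear from here.
M42 starts before M41 ends → M41 and M42 overlap.
M43 starts after M41 ends; M41 is clear from here.
M43 starts after M42 ends; M42 is clear from here.
M44 starts after M43 ends; M43 is clear from here.
M45 starts exactly when M44 ends (back-to-back, no overlap); M44 is clear from here.
M46 starts before M45 ends → M45 and M46 overlap.
Overlapping pairs: M39 & M40, M40 & M41, M41 & M42, M45 & M46 — 4 in total.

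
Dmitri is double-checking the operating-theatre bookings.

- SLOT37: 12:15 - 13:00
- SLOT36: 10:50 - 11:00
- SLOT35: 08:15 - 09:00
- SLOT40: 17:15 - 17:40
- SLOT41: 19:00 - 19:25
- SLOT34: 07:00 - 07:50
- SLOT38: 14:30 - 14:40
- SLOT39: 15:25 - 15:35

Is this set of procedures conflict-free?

Two intervals overlap when each starts before the other ends.
Sorted by start: SLOT34, SLOT35, SLOT36, SLOT37, SLOT38, SLOT39, SLOT40, SLOT41.
SLOT35 starts after SLOT34 ends — done with SLOT34.
SLOT36 starts after SLOT35 ends — done with SLOT35.
SLOT37 starts after SLOT36 ends — done with SLOT36.
SLOT38 starts after SLOT37 ends — done with SLOT37.
SLOT39 starts after SLOT38 ends — done with SLOT38.
SLOT40 starts after SLOT39 ends — done with SLOT39.
SLOT41 starts after SLOT40 ends.
Every pair is clear; the schedule has no overlaps.

Yes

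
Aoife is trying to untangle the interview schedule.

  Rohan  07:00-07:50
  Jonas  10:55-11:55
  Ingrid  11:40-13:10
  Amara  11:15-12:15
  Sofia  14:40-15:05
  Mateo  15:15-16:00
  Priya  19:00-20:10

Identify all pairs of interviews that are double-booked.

Check each pair: they overlap iff neither finishes before the other starts.
Sorted by start: Rohan, Jonas, Amara, Ingrid, Sofia, Mateo, Priya.
Jonas starts after Rohan ends; Rohan is clear from here.
Amara starts before Jonas ends → Jonas and Amara overlap.
Ingrid starts before Jonas ends → Jonas and Ingrid overlap.
Sofia starts after Jonas ends; Jonas is clear from here.
Ingrid starts before Amara ends → Amara and Ingrid overlap.
Sofia starts after Amara ends; Amara is clear from here.
Sofia starts after Ingrid ends; Ingrid is clear from here.
Mateo starts after Sofia ends; Sofia is clear from here.
Priya starts after Mateo ends.

Amara & Ingrid, Amara & Jonas, Ingrid & Jonas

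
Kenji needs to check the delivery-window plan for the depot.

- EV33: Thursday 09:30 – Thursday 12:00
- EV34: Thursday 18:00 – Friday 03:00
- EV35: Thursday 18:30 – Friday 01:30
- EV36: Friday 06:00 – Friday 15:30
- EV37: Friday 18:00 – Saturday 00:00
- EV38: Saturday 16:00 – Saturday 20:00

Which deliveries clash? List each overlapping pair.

Two intervals overlap when each starts before the other ends.
Sorted by start: EV33, EV34, EV35, EV36, EV37, EV38.
EV34 starts after EV33 ends, so EV33 has no further overlaps.
EV35 starts before EV34 ends → EV34 and EV35 overlap.
EV36 starts after EV34 ends, so EV34 has no further overlaps.
EV36 starts after EV35 ends, so EV35 has no further overlaps.
EV37 starts after EV36 ends, so EV36 has no further overlaps.
EV38 starts after EV37 ends.

EV34 & EV35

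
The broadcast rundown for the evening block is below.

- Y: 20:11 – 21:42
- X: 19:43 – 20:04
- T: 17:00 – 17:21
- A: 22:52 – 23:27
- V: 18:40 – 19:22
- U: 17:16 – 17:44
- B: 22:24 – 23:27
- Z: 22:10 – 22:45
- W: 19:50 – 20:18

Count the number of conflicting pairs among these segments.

Sorted by start: T, U, V, X, W, Y, Z, B, A.
U starts before T ends → T and U overlap.
V starts after T ends; T is clear from here.
V starts after U ends; U is clear from here.
X starts after V ends; V is clear from here.
W starts before X ends → X and W overlap.
Y starts after X ends; X is clear from here.
Y starts before W ends → W and Y overlap.
Z starts after W ends; W is clear from here.
Z starts after Y ends; Y is clear from here.
B starts before Z ends → Z and B overlap.
A starts after Z ends.
A starts before B ends → B and A overlap.
Overlapping pairs: A & B, B & Z, T & U, W & X, W & Y — 5 in total.

5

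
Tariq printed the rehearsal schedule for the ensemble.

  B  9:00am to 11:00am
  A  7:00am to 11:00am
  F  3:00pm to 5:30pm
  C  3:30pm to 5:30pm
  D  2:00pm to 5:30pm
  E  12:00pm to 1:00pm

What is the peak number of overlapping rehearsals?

Sweep the timeline, counting +1 at each start and −1 at each end (ends before starts at a tie):
7:00am start A → 1
9:00am start B → 2
11:00am end A → 1
11:00am end B → 0
12:00pm start E → 1
1:00pm end E → 0
2:00pm start D → 1
3:00pm start F → 2
3:30pm start C → 3
5:30pm end C → 2
5:30pm end D → 1
5:30pm end F → 0
Peak is 3, at 3:30pm (C, D, F).

3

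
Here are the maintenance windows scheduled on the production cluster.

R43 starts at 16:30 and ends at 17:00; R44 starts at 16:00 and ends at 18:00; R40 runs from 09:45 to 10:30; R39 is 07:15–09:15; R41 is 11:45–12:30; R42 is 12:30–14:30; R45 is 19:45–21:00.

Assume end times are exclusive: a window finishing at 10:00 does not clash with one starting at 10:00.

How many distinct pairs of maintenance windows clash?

Check each pair: they overlap iff neither finishes before the other starts.
Sorted by start: R39, R40, R41, R42, R44, R43, R45.
R40 starts after R39 ends, so nothing later overlaps R39 either.
R41 starts after R40 ends, so nothing later overlaps R40 either.
R42 starts exactly when R41 ends (back-to-back, no overlap), so nothing later overlaps R41 either.
R44 starts after R42 ends, so nothing later overlaps R42 either.
R43 starts before R44 ends → R44 and R43 overlap.
R45 starts after R44 ends.
R45 starts after R43 ends.
Overlapping pairs: R43 & R44 — 1 in total.

1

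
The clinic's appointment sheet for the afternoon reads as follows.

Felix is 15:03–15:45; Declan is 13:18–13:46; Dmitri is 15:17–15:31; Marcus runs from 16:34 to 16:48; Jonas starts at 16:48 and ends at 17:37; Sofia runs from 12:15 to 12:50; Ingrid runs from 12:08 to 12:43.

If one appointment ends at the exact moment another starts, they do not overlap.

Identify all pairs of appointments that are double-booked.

Dmitri & Felix, Ingrid & Sofia

Two intervals overlap when each starts before the other ends.
Sorted by start: Ingrid, Sofia, Declan, Felix, Dmitri, Marcus, Jonas.
Sofia starts before Ingrid ends → Ingrid and Sofia overlap.
Declan starts after Ingrid ends — done with Ingrid.
Declan starts after Sofia ends — done with Sofia.
Felix starts after Declan ends — done with Declan.
Dmitri starts before Felix ends → Felix and Dmitri overlap.
Marcus starts after Felix ends — done with Felix.
Marcus starts after Dmitri ends — done with Dmitri.
Jonas starts exactly when Marcus ends (back-to-back, no overlap).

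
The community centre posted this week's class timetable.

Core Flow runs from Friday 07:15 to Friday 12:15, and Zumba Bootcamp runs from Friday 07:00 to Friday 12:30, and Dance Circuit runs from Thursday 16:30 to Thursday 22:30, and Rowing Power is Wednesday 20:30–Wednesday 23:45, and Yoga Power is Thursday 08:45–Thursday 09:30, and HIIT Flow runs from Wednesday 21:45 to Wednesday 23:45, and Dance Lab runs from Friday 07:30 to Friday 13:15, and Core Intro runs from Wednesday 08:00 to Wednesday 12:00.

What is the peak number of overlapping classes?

Sweep the timeline, counting +1 at each start and −1 at each end (ends before starts at a tie):
Wednesday 08:00 start Core Intro → 1
Wednesday 12:00 end Core Intro → 0
Wednesday 20:30 start Rowing Power → 1
Wednesday 21:45 start HIIT Flow → 2
Wednesday 23:45 end HIIT Flow → 1
Wednesday 23:45 end Rowing Power → 0
Thursday 08:45 start Yoga Power → 1
Thursday 09:30 end Yoga Power → 0
Thursday 16:30 start Dance Circuit → 1
Thursday 22:30 end Dance Circuit → 0
Friday 07:00 start Zumba Bootcamp → 1
Friday 07:15 start Core Flow → 2
Friday 07:30 start Dance Lab → 3
Friday 12:15 end Core Flow → 2
Friday 12:30 end Zumba Bootcamp → 1
Friday 13:15 end Dance Lab → 0
Peak is 3, at Friday 07:30 (Core Flow, Dance Lab, Zumba Bootcamp).

3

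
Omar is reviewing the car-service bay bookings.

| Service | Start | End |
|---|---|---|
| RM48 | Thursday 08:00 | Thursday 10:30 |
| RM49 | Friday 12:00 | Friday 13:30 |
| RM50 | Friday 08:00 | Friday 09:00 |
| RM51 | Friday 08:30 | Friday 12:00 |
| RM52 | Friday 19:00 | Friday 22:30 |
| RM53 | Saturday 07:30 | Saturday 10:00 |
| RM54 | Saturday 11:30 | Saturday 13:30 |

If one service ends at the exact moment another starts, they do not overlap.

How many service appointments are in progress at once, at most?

2

Sweep the timeline, counting +1 at each start and −1 at each end (ends before starts at a tie):
Thursday 08:00 start RM48 → 1
Thursday 10:30 end RM48 → 0
Friday 08:00 start RM50 → 1
Friday 08:30 start RM51 → 2
Friday 09:00 end RM50 → 1
Friday 12:00 end RM51 → 0
Friday 12:00 start RM49 → 1
Friday 13:30 end RM49 → 0
Friday 19:00 start RM52 → 1
Friday 22:30 end RM52 → 0
Saturday 07:30 start RM53 → 1
Saturday 10:00 end RM53 → 0
Saturday 11:30 start RM54 → 1
Saturday 13:30 end RM54 → 0
Peak is 2, at Friday 08:30 (RM50, RM51).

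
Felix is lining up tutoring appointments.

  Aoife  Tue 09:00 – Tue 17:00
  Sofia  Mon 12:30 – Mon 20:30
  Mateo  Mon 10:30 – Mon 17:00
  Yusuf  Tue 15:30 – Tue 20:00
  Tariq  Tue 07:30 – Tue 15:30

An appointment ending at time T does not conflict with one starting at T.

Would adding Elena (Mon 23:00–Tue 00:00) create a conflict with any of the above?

No — it doesn't clash with anything

Mateo: ends Mon 17:00 at or before Elena starts Mon 23:00 → clear.
Sofia: ends Mon 20:30 at or before Elena starts Mon 23:00 → clear.
Tariq: starts Tue 07:30 at or after Elena ends Tue 00:00 → clear.
Aoife: starts Tue 09:00 at or after Elena ends Tue 00:00 → clear.
Yusuf: starts Tue 15:30 at or after Elena ends Tue 00:00 → clear.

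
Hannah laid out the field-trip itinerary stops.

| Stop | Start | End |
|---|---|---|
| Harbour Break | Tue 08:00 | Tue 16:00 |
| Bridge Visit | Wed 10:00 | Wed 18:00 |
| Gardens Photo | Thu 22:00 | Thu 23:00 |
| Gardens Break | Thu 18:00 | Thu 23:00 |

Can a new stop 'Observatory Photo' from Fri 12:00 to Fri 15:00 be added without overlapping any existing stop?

Yes — the slot is free

Harbour Break: ends Tue 16:00 at or before Observatory Photo starts Fri 12:00 → clear.
Bridge Visit: ends Wed 18:00 at or before Observatory Photo starts Fri 12:00 → clear.
Gardens Break: ends Thu 23:00 at or before Observatory Photo starts Fri 12:00 → clear.
Gardens Photo: ends Thu 23:00 at or before Observatory Photo starts Fri 12:00 → clear.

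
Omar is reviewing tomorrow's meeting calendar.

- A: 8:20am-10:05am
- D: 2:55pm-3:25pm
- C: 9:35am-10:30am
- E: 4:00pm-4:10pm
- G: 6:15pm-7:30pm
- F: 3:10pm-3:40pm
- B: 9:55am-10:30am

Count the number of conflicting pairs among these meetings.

Sorted by start: A, C, B, D, F, E, G.
C starts before A ends → A and C overlap.
B starts before A ends → A and B overlap.
D starts after A ends, so nothing later overlaps A either.
B starts before C ends → C and B overlap.
D starts after C ends, so nothing later overlaps C either.
D starts after B ends, so nothing later overlaps B either.
F starts before D ends → D and F overlap.
E starts after D ends, so nothing later overlaps D either.
E starts after F ends, so nothing later overlaps F either.
G starts after E ends.
Overlapping pairs: A & B, A & C, B & C, D & F — 4 in total.

4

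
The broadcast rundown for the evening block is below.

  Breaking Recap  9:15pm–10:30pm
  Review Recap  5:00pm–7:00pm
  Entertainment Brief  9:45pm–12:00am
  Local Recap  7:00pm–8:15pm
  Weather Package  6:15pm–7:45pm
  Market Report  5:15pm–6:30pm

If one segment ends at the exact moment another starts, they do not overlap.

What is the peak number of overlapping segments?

Sweep the timeline, counting +1 at each start and −1 at each end (ends before starts at a tie):
5:00pm start Review Recap → 1
5:15pm start Market Report → 2
6:15pm start Weather Package → 3
6:30pm end Market Report → 2
7:00pm end Review Recap → 1
7:00pm start Local Recap → 2
7:45pm end Weather Package → 1
8:15pm end Local Recap → 0
9:15pm start Breaking Recap → 1
9:45pm start Entertainment Brief → 2
10:30pm end Breaking Recap → 1
12:00am end Entertainment Brief → 0
Peak is 3, at 6:15pm (Market Report, Review Recap, Weather Package).

3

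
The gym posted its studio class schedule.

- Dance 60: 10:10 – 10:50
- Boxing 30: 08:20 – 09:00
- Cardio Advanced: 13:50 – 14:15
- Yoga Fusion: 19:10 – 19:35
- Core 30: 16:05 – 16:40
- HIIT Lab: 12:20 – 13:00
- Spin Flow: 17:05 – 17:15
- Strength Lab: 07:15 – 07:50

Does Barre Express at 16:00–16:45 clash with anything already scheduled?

Strength Lab: ends 07:50 at or before Barre Express starts 16:00 → clear.
Boxing 30: ends 09:00 at or before Barre Express starts 16:00 → clear.
Dance 60: ends 10:50 at or before Barre Express starts 16:00 → clear.
HIIT Lab: ends 13:00 at or before Barre Express starts 16:00 → clear.
Cardio Advanced: ends 14:15 at or before Barre Express starts 16:00 → clear.
Core 30: starts 16:05 before Barre Express ends 16:45, and ends 16:40 after Barre Express starts 16:00 → overlap.
Spin Flow: starts 17:05 at or after Barre Express ends 16:45 → clear.
Yoga Fusion: starts 19:10 at or after Barre Express ends 16:45 → clear.
Barre Express overlaps Core 30.

Yes — it overlaps Core 30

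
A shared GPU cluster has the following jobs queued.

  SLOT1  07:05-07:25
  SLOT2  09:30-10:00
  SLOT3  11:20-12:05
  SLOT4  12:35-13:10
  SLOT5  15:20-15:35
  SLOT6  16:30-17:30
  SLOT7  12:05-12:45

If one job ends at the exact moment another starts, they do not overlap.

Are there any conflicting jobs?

Sorted by start: SLOT1, SLOT2, SLOT3, SLOT7, SLOT4, SLOT5, SLOT6.
SLOT2 starts after SLOT1 ends — done with SLOT1.
SLOT3 starts after SLOT2 ends — done with SLOT2.
SLOT7 starts exactly when SLOT3 ends (back-to-back, no overlap) — done with SLOT3.
SLOT4 starts before SLOT7 ends → SLOT7 and SLOT4 overlap.
That's a conflict, so the schedule is not conflict-free.

Yes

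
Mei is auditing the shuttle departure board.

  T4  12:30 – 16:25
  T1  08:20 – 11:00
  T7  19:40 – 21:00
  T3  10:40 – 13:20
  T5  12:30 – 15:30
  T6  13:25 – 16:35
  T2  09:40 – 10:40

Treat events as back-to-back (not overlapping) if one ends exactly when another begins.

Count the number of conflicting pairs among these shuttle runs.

7

Sorted by start: T1, T2, T3, T4, T5, T6, T7.
T2 starts before T1 ends → T1 and T2 overlap.
T3 starts before T1 ends → T1 and T3 overlap.
T4 starts after T1 ends, so T1 has no further overlaps.
T3 starts exactly when T2 ends (back-to-back, no overlap), so T2 has no further overlaps.
T4 starts before T3 ends → T3 and T4 overlap.
T5 starts before T3 ends → T3 and T5 overlap.
T6 starts after T3 ends, so T3 has no further overlaps.
T5 starts before T4 ends → T4 and T5 overlap.
T6 starts before T4 ends → T4 and T6 overlap.
T7 starts after T4 ends.
T6 starts before T5 ends → T5 and T6 overlap.
T7 starts after T5 ends.
T7 starts after T6 ends.
Overlapping pairs: T1 & T2, T1 & T3, T3 & T4, T3 & T5, T4 & T5, T4 & T6, T5 & T6 — 7 in total.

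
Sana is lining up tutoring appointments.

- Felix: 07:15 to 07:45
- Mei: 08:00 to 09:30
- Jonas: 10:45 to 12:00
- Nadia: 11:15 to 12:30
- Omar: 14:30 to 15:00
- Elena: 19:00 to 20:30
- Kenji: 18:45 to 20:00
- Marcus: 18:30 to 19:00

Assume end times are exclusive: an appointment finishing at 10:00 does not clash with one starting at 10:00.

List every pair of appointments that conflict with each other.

Two intervals overlap when each starts before the other ends.
Sorted by start: Felix, Mei, Jonas, Nadia, Omar, Marcus, Kenji, Elena.
Mei starts after Felix ends, so Felix has no further overlaps.
Jonas starts after Mei ends, so Mei has no further overlaps.
Nadia starts before Jonas ends → Jonas and Nadia overlap.
Omar starts after Jonas ends, so Jonas has no further overlaps.
Omar starts after Nadia ends, so Nadia has no further overlaps.
Marcus starts after Omar ends, so Omar has no further overlaps.
Kenji starts before Marcus ends → Marcus and Kenji overlap.
Elena starts exactly when Marcus ends (back-to-back, no overlap).
Elena starts before Kenji ends → Kenji and Elena overlap.

Elena & Kenji, Jonas & Nadia, Kenji & Marcus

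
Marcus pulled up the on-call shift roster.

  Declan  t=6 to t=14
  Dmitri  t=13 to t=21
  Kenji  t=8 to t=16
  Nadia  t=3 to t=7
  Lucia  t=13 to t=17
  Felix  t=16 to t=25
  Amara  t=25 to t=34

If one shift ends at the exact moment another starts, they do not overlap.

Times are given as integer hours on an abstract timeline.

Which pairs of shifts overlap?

Check each pair: they overlap iff neither finishes before the other starts.
Sorted by start: Nadia, Declan, Kenji, Dmitri, Lucia, Felix, Amara.
Declan starts before Nadia ends → Nadia and Declan overlap.
Kenji starts after Nadia ends, so Nadia has no further overlaps.
Kenji starts before Declan ends → Declan and Kenji overlap.
Dmitri starts before Declan ends → Declan and Dmitri overlap.
Lucia starts before Declan ends → Declan and Lucia overlap.
Felix starts after Declan ends, so Declan has no further overlaps.
Dmitri starts before Kenji ends → Kenji and Dmitri overlap.
Lucia starts before Kenji ends → Kenji and Lucia overlap.
Felix starts exactly when Kenji ends (back-to-back, no overlap), so Kenji has no further overlaps.
Lucia starts before Dmitri ends → Dmitri and Lucia overlap.
Felix starts before Dmitri ends → Dmitri and Felix overlap.
Amara starts after Dmitri ends.
Felix starts before Lucia ends → Lucia and Felix overlap.
Amara starts after Lucia ends.
Amara starts exactly when Felix ends (back-to-back, no overlap).

Declan & Dmitri, Declan & Kenji, Declan & Lucia, Declan & Nadia, Dmitri & Felix, Dmitri & Kenji, Dmitri & Lucia, Felix & Lucia, Kenji & Lucia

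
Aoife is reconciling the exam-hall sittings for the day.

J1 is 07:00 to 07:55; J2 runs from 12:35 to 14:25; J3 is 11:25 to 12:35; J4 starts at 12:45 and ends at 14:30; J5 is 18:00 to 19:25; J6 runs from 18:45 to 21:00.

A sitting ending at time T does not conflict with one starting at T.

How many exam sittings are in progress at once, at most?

2

Sort all start/end points and keep a running count:
07:00 start J1 → 1
07:55 end J1 → 0
11:25 start J3 → 1
12:35 end J3 → 0
12:35 start J2 → 1
12:45 start J4 → 2
14:25 end J2 → 1
14:30 end J4 → 0
18:00 start J5 → 1
18:45 start J6 → 2
19:25 end J5 → 1
21:00 end J6 → 0
Peak is 2, at 12:45 (J2, J4).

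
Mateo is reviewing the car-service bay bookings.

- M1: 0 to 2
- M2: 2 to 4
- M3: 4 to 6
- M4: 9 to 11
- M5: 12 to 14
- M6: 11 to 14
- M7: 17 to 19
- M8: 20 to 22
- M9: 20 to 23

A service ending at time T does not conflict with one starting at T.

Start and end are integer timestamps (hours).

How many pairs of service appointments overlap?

2

Two intervals overlap when each starts before the other ends.
Sorted by start: M1, M2, M3, M4, M6, M5, M7, M8, M9.
M2 starts exactly when M1 ends (back-to-back, no overlap), so M1 has no further overlaps.
M3 starts exactly when M2 ends (back-to-back, no overlap), so M2 has no further overlaps.
M4 starts after M3 ends, so M3 has no further overlaps.
M6 starts exactly when M4 ends (back-to-back, no overlap), so M4 has no further overlaps.
M5 starts before M6 ends → M6 and M5 overlap.
M7 starts after M6 ends, so M6 has no further overlaps.
M7 starts after M5 ends, so M5 has no further overlaps.
M8 starts after M7 ends, so M7 has no further overlaps.
M9 starts before M8 ends → M8 and M9 overlap.
Overlapping pairs: M5 & M6, M8 & M9 — 2 in total.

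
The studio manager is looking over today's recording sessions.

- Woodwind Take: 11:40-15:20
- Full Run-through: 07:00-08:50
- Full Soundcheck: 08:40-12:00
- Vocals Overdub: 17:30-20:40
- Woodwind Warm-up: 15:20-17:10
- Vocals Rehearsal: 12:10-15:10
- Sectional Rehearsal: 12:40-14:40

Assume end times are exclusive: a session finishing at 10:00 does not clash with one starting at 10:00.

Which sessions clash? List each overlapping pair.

Two intervals overlap when each starts before the other ends.
Sorted by start: Full Run-through, Full Soundcheck, Woodwind Take, Vocals Rehearsal, Sectional Rehearsal, Woodwind Warm-up, Vocals Overdub.
Full Soundcheck starts before Full Run-through ends → Full Run-through and Full Soundcheck overlap.
Woodwind Take starts after Full Run-through ends; Full Run-through is clear from here.
Woodwind Take starts before Full Soundcheck ends → Full Soundcheck and Woodwind Take overlap.
Vocals Rehearsal starts after Full Soundcheck ends; Full Soundcheck is clear from here.
Vocals Rehearsal starts before Woodwind Take ends → Woodwind Take and Vocals Rehearsal overlap.
Sectional Rehearsal starts before Woodwind Take ends → Woodwind Take and Sectional Rehearsal overlap.
Woodwind Warm-up starts exactly when Woodwind Take ends (back-to-back, no overlap); Woodwind Take is clear from here.
Sectional Rehearsal starts before Vocals Rehearsal ends → Vocals Rehearsal and Sectional Rehearsal overlap.
Woodwind Warm-up starts after Vocals Rehearsal ends; Vocals Rehearsal is clear from here.
Woodwind Warm-up starts after Sectional Rehearsal ends; Sectional Rehearsal is clear from here.
Vocals Overdub starts after Woodwind Warm-up ends.

Full Run-through & Full Soundcheck, Full Soundcheck & Woodwind Take, Sectional Rehearsal & Vocals Rehearsal, Sectional Rehearsal & Woodwind Take, Vocals Rehearsal & Woodwind Take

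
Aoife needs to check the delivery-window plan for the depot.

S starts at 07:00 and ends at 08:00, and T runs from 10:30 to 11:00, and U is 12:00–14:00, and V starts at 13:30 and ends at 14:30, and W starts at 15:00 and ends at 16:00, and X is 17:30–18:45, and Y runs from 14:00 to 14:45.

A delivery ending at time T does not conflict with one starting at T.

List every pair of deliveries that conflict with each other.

U & V, V & Y

Two intervals overlap when each starts before the other ends.
Sorted by start: S, T, U, V, Y, W, X.
T starts after S ends — done with S.
U starts after T ends — done with T.
V starts before U ends → U and V overlap.
Y starts exactly when U ends (back-to-back, no overlap) — done with U.
Y starts before V ends → V and Y overlap.
W starts after V ends — done with V.
W starts after Y ends — done with Y.
X starts after W ends.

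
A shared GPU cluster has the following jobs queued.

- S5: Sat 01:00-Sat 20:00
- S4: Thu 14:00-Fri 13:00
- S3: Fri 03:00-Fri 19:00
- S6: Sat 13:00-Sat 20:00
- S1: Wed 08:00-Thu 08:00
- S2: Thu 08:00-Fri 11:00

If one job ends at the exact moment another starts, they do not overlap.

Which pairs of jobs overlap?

S2 & S3, S2 & S4, S3 & S4, S5 & S6

Sorted by start: S1, S2, S4, S3, S5, S6.
S2 starts exactly when S1 ends (back-to-back, no overlap), so nothing later overlaps S1 either.
S4 starts before S2 ends → S2 and S4 overlap.
S3 starts before S2 ends → S2 and S3 overlap.
S5 starts after S2 ends, so nothing later overlaps S2 either.
S3 starts before S4 ends → S4 and S3 overlap.
S5 starts after S4 ends, so nothing later overlaps S4 either.
S5 starts after S3 ends, so nothing later overlaps S3 either.
S6 starts before S5 ends → S5 and S6 overlap.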